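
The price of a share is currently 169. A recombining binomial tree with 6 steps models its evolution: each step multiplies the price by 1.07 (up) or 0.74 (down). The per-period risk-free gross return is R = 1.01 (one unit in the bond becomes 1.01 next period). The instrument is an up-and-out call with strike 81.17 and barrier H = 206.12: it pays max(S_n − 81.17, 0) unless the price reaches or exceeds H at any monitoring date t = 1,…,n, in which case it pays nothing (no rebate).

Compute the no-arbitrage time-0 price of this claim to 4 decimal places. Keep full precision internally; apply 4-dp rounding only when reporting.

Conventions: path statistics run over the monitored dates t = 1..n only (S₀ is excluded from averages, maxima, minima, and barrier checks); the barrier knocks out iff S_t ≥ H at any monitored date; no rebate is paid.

price = 24.6356

No-arbitrage gives p* = (R−d)/(u−d) = 0.8182: enumerate every path, weight its payoff by its p*-probability, and discount by R^6.
Enumerate all 2^6 = 64 price paths (U = up ×1.07, D = down ×0.74); each path with k up-moves has probability p*^k·(1−p*)^(6−k).
DDDDDD: M=125.0600, payoff=0.0000, prob=0.000036
UDDDDD: M=180.8300, payoff=0.0000, prob=0.000163
DUDDDD: M=133.8142, payoff=0.0000, prob=0.000163
UUDDDD: M=193.4881, payoff=0.0000, prob=0.000732
DDUDDD: M=125.0600, payoff=0.0000, prob=0.000163
UDUDDD: M=180.8300, payoff=0.0000, prob=0.000732
DUUDDD: M=143.1812, payoff=0.0000, prob=0.000732
UUUDDD: M=207.0323, payoff=0.0000, prob=0.003292
DDDUDD: M=125.0600, payoff=0.0000, prob=0.000163
UDDUDD: M=180.8300, payoff=0.0000, prob=0.000732
DUDUDD: M=133.8142, payoff=0.0000, prob=0.000732
UUDUDD: M=193.4881, payoff=2.7244, prob=0.003292
DDUUDD: M=125.0600, payoff=0.0000, prob=0.000732
UDUUDD: M=180.8300, payoff=2.7244, prob=0.003292
DUUUDD: M=153.2039, payoff=2.7244, prob=0.003292
UUUUDD: M=221.5245, payoff=0.0000, prob=0.014814
DDDDUD: M=125.0600, payoff=0.0000, prob=0.000163
UDDDUD: M=180.8300, payoff=0.0000, prob=0.000732
DUDDUD: M=133.8142, payoff=0.0000, prob=0.000732
UUDDUD: M=193.4881, payoff=2.7244, prob=0.003292
DDUDUD: M=125.0600, payoff=0.0000, prob=0.000732
UDUDUD: M=180.8300, payoff=2.7244, prob=0.003292
DUUDUD: M=143.1812, payoff=2.7244, prob=0.003292
UUUDUD: M=207.0323, payoff=0.0000, prob=0.014814
DDDUUD: M=125.0600, payoff=0.0000, prob=0.000732
UDDUUD: M=180.8300, payoff=2.7244, prob=0.003292
DUDUUD: M=133.8142, payoff=2.7244, prob=0.003292
UUDUUD: M=193.4881, payoff=40.1368, prob=0.014814
DDUUUD: M=125.0600, payoff=2.7244, prob=0.003292
UDUUUD: M=180.8300, payoff=40.1368, prob=0.014814
DUUUUD: M=163.9281, payoff=40.1368, prob=0.014814
UUUUUD: M=237.0312, payoff=0.0000, prob=0.066663
DDDDDU: M=125.0600, payoff=0.0000, prob=0.000163
UDDDDU: M=180.8300, payoff=0.0000, prob=0.000732
DUDDDU: M=133.8142, payoff=0.0000, prob=0.000732
UUDDDU: M=193.4881, payoff=2.7244, prob=0.003292
DDUDDU: M=125.0600, payoff=0.0000, prob=0.000732
UDUDDU: M=180.8300, payoff=2.7244, prob=0.003292
DUUDDU: M=143.1812, payoff=2.7244, prob=0.003292
UUUDDU: M=207.0323, payoff=0.0000, prob=0.014814
DDDUDU: M=125.0600, payoff=0.0000, prob=0.000732
UDDUDU: M=180.8300, payoff=2.7244, prob=0.003292
DUDUDU: M=133.8142, payoff=2.7244, prob=0.003292
UUDUDU: M=193.4881, payoff=40.1368, prob=0.014814
DDUUDU: M=125.0600, payoff=2.7244, prob=0.003292
UDUUDU: M=180.8300, payoff=40.1368, prob=0.014814
DUUUDU: M=153.2039, payoff=40.1368, prob=0.014814
UUUUDU: M=221.5245, payoff=0.0000, prob=0.066663
DDDDUU: M=125.0600, payoff=0.0000, prob=0.000732
UDDDUU: M=180.8300, payoff=2.7244, prob=0.003292
DUDDUU: M=133.8142, payoff=2.7244, prob=0.003292
UUDDUU: M=193.4881, payoff=40.1368, prob=0.014814
DDUDUU: M=125.0600, payoff=2.7244, prob=0.003292
UDUDUU: M=180.8300, payoff=40.1368, prob=0.014814
DUUDUU: M=143.1812, payoff=40.1368, prob=0.014814
UUUDUU: M=207.0323, payoff=0.0000, prob=0.066663
DDDUUU: M=125.0600, payoff=2.7244, prob=0.003292
UDDUUU: M=180.8300, payoff=40.1368, prob=0.014814
DUDUUU: M=133.8142, payoff=40.1368, prob=0.014814
UUDUUU: M=193.4881, payoff=94.2331, prob=0.066663
DDUUUU: M=125.0600, payoff=40.1368, prob=0.014814
UDUUUU: M=180.8300, payoff=94.2331, prob=0.066663
DUUUUU: M=175.4031, payoff=94.2331, prob=0.066663
UUUUUU: M=253.6234, payoff=0.0000, prob=0.299985
Price = Σ prob·payoff / R^6 = 26.151135 / 1.061520 = 24.6356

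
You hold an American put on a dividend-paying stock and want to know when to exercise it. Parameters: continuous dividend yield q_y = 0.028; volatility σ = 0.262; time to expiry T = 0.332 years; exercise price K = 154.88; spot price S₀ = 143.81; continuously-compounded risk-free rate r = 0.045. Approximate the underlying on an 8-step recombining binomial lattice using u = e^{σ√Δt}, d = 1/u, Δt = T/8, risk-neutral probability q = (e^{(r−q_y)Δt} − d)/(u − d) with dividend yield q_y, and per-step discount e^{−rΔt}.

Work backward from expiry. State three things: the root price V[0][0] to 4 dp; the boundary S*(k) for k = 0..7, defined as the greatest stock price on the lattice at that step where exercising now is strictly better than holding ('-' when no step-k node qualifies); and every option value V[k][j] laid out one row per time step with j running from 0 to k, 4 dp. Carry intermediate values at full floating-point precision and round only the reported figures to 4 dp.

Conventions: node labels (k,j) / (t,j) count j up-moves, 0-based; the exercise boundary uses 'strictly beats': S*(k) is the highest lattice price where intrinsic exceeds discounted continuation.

params: Δt=0.04150 u=1.05482 d=0.94803 q=0.49327 e^(-rΔt)=0.99813
t_8 payoffs: 61.0481 50.4776 38.7164 25.6303 11.0700 0.0000 0.0000 0.0000 0.0000
t_7: node(7,0) S=98.9761 payoff=55.9039 vs cont=55.7298 → 55.9039 [stop]  node(7,1) S=110.1261 payoff=44.7539 vs cont=44.5929 → 44.7539 [stop]  node(7,2) S=122.5320 payoff=32.3480 vs cont=32.2013 → 32.3480 [stop]  node(7,3) S=136.3356 payoff=18.5444 vs cont=18.4138 → 18.5444 [stop]  node(7,4) S=151.6942 payoff=3.1858 vs cont=5.5991 → 5.5991 [wait]  node(7,5) S=168.7829 payoff=0.0000 vs cont=0.0000 → 0.0000 [wait]  node(7,6) S=187.7968 payoff=0.0000 vs cont=0.0000 → 0.0000 [wait]  node(7,7) S=208.9525 payoff=0.0000 vs cont=0.0000 → 0.0000 [wait]  ⇒ S*(7)=136.3356
t_6: node(6,0) S=104.4024 payoff=50.4776 vs cont=50.3099 → 50.4776 [stop]  node(6,1) S=116.1636 payoff=38.7164 vs cont=38.5624 → 38.7164 [stop]  node(6,2) S=129.2497 payoff=25.6303 vs cont=25.4914 → 25.6303 [stop]  node(6,3) S=143.8100 payoff=11.0700 vs cont=12.1362 → 12.1362 [wait]  node(6,4) S=160.0106 payoff=0.0000 vs cont=2.8319 → 2.8319 [wait]  node(6,5) S=178.0362 payoff=0.0000 vs cont=0.0000 → 0.0000 [wait]  node(6,6) S=198.0924 payoff=0.0000 vs cont=0.0000 → 0.0000 [wait]  ⇒ S*(6)=129.2497
t_5: node(5,0) S=110.1261 payoff=44.7539 vs cont=44.5929 → 44.7539 [stop]  node(5,1) S=122.5320 payoff=32.3480 vs cont=32.2013 → 32.3480 [stop]  node(5,2) S=136.3356 payoff=18.5444 vs cont=18.9387 → 18.9387 [wait]  node(5,3) S=151.6942 payoff=3.1858 vs cont=7.5326 → 7.5326 [wait]  node(5,4) S=168.7829 payoff=0.0000 vs cont=1.4324 → 1.4324 [wait]  node(5,5) S=187.7968 payoff=0.0000 vs cont=0.0000 → 0.0000 [wait]  ⇒ S*(5)=122.5320
t_4: node(4,0) S=116.1636 payoff=38.7164 vs cont=38.5624 → 38.7164 [stop]  node(4,1) S=129.2497 payoff=25.6303 vs cont=25.6856 → 25.6856 [wait]  node(4,2) S=143.8100 payoff=11.0700 vs cont=13.2876 → 13.2876 [wait]  node(4,3) S=160.0106 payoff=0.0000 vs cont=4.5151 → 4.5151 [wait]  node(4,4) S=178.0362 payoff=0.0000 vs cont=0.7245 → 0.7245 [wait]  ⇒ S*(4)=116.1636
t_3: node(3,0) S=122.5320 payoff=32.3480 vs cont=32.2285 → 32.3480 [stop]  node(3,1) S=136.3356 payoff=18.5444 vs cont=19.5335 → 19.5335 [wait]  node(3,2) S=151.6942 payoff=3.1858 vs cont=8.9437 → 8.9437 [wait]  node(3,3) S=168.7829 payoff=0.0000 vs cont=2.6404 → 2.6404 [wait]  ⇒ S*(3)=122.5320
t_2: node(2,0) S=129.2497 payoff=25.6303 vs cont=25.9785 → 25.9785 [wait]  node(2,1) S=143.8100 payoff=11.0700 vs cont=14.2832 → 14.2832 [wait]  node(2,2) S=160.0106 payoff=0.0000 vs cont=5.8236 → 5.8236 [wait]  ⇒ S*(2)=-
t_1: node(1,0) S=136.3356 payoff=18.5444 vs cont=20.1719 → 20.1719 [wait]  node(1,1) S=151.6942 payoff=3.1858 vs cont=10.0915 → 10.0915 [wait]  ⇒ S*(1)=-
t_0: node(0,0) S=143.8100 payoff=11.0700 vs cont=15.1712 → 15.1712 [wait]  ⇒ S*(0)=-

price = 15.1712
boundary = - - - 122.5320 116.1636 122.5320 129.2497 136.3356
tree:
15.1712
20.1719 10.0915
25.9785 14.2832 5.8236
32.3480 19.5335 8.9437 2.6404
38.7164 25.6856 13.2876 4.5151 0.7245
44.7539 32.3480 18.9387 7.5326 1.4324 0.0000
50.4776 38.7164 25.6303 12.1362 2.8319 0.0000 0.0000
55.9039 44.7539 32.3480 18.5444 5.5991 0.0000 0.0000 0.0000
61.0481 50.4776 38.7164 25.6303 11.0700 0.0000 0.0000 0.0000 0.0000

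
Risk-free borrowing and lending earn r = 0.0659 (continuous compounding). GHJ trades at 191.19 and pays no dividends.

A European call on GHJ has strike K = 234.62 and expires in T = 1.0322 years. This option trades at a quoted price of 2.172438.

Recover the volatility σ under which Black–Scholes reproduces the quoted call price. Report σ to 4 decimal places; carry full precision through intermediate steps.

sigma = 0.1314

At σ = 0.1314 the Black–Scholes value reproduces the quote:
σ√T = 0.1314·√1.0322 = 0.133499
d₁ = (ln(S/K) + (r+σ²/2)T) / (σ√T) = (ln(191.19/234.62) + (0.0659+0.1314²/2)·1.0322) / 0.133499 = (-0.204699 + 0.076933) / 0.133499 = -0.957062
d₂ = d₁ − σ√T = -0.957062 − 0.133499 = -1.090560
e^{−rT} = 0.934240
N(d₁) = 0.169268,  N(d₂) = 0.137733
V = S·N(d₁) − K·e^{−rT}·N(d₂) = 32.362368 − 30.189930 = 2.172438 (the observed quote) — the price is monotone increasing in volatility, hence this σ is the only solution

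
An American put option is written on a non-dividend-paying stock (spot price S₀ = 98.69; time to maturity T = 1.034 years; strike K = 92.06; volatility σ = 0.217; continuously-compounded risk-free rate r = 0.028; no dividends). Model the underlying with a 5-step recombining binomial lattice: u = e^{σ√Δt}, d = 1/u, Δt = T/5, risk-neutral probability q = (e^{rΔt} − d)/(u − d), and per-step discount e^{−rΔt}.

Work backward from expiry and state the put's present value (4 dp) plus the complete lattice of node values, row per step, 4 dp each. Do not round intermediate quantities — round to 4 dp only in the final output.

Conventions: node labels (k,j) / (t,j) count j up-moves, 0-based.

params: Δt=0.20680 u=1.10371 d=0.90603 q=0.50473 e^(-rΔt)=0.99423
t_5 payoffs: 31.8055 18.6588 2.6438 0.0000 0.0000 0.0000
k=4: node(4,0) S=66.5037 payoff=25.5563 vs cont=25.0247 → 25.5563 [stop]  node(4,1) S=81.0139 payoff=11.0461 vs cont=10.5146 → 11.0461 [stop]  node(4,2) S=98.6900 payoff=0.0000 vs cont=1.3018 → 1.3018 [wait]  node(4,3) S=120.2228 payoff=0.0000 vs cont=0.0000 → 0.0000 [wait]  node(4,4) S=146.4536 payoff=0.0000 vs cont=0.0000 → 0.0000 [wait]
k=3: node(3,0) S=73.4012 payoff=18.6588 vs cont=18.1273 → 18.6588 [stop]  node(3,1) S=89.4162 payoff=2.6438 vs cont=6.0925 → 6.0925 [wait]  node(3,2) S=108.9256 payoff=0.0000 vs cont=0.6410 → 0.6410 [wait]  node(3,3) S=132.6916 payoff=0.0000 vs cont=0.0000 → 0.0000 [wait]
k=2: node(2,0) S=81.0139 payoff=11.0461 vs cont=12.2452 → 12.2452 [wait]  node(2,1) S=98.6900 payoff=0.0000 vs cont=3.3217 → 3.3217 [wait]  node(2,2) S=120.2228 payoff=0.0000 vs cont=0.3157 → 0.3157 [wait]
k=1: node(1,0) S=89.4162 payoff=2.6438 vs cont=7.6966 → 7.6966 [wait]  node(1,1) S=108.9256 payoff=0.0000 vs cont=1.7941 → 1.7941 [wait]
k=0: node(0,0) S=98.6900 payoff=0.0000 vs cont=4.6902 → 4.6902 [wait]

price = 4.6902
tree:
4.6902
7.6966 1.7941
12.2452 3.3217 0.3157
18.6588 6.0925 0.6410 0.0000
25.5563 11.0461 1.3018 0.0000 0.0000
31.8055 18.6588 2.6438 0.0000 0.0000 0.0000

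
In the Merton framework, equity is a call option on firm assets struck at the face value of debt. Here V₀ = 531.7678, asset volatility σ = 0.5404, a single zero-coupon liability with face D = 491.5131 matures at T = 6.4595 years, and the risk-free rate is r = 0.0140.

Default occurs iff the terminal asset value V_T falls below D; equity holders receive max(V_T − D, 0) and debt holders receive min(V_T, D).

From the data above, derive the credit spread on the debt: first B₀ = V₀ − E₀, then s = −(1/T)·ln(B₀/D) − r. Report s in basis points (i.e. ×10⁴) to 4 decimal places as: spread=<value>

spread=971.0885

Equity is a call on the firm's assets struck at D = 491.5131:
d₁ = [ln(V₀/D) + (r + σ²/2)T] / (σ√T)
   = [ln(531.7678/491.5131) + (0.0140 + 0.5·0.5404²)·6.4595] / (0.5404·√6.4595)
   = [0.078718 + 1.033624] / 1.373456 = 0.809886
d₂ = d₁ − σ√T = 0.809886 − 1.373456 = -0.563571
N(d₁) = 0.790997,  N(d₂) = 0.286523,  e^(−rT) = 0.913536
E₀ = V₀·N(d₁) − D·e^(−rT)·N(d₂)
   = 531.7678·0.790997 − 491.5131·0.913536·0.286523 = 291.973618
B₀ = V₀ − E₀ = 531.7678 − 291.973618 = 239.794182
spread = −(1/T)·ln(B₀/D) − r = −(1/6.4595)·ln(239.794182/491.5131) − 0.0140 = 0.09710885
in basis points: 0.09710885 × 10⁴ = 971.0885 bp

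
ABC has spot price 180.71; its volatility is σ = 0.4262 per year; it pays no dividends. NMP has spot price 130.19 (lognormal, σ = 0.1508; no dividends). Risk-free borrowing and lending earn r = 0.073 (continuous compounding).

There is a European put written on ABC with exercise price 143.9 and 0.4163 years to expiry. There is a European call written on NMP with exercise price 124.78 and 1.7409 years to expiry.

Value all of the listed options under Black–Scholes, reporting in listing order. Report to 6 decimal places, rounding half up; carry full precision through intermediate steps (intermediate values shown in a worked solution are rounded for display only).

[ABC put K=143.9]
σ√T = 0.4262·√0.4163 = 0.274990
d₁ = (ln(S/K) + (r+σ²/2)T) / (σ√T) = (ln(180.71/143.9) + (0.073+0.4262²/2)·0.4163) / 0.274990 = (0.227775 + 0.068200) / 0.274990 = 1.076311
d₂ = d₁ − σ√T = 1.076311 − 0.274990 = 0.801321
e^{−rT} = 0.970067
N(−d₁) = 0.140894,  N(−d₂) = 0.211473
price = K·e^{−rT}·N(−d₂) − S·N(−d₁) = 29.520073 − 25.460981 = 4.059092
[NMP call K=124.78]
σ√T = 0.1508·√1.7409 = 0.198970
d₁ = (ln(S/K) + (r+σ²/2)T) / (σ√T) = (ln(130.19/124.78) + (0.073+0.1508²/2)·1.7409) / 0.198970 = (0.042443 + 0.146880) / 0.198970 = 0.951514
d₂ = d₁ − σ√T = 0.951514 − 0.198970 = 0.752544
e^{−rT} = 0.880658
N(d₁) = 0.829328,  N(d₂) = 0.774138
price = S·N(d₁) − K·e^{−rT}·N(d₂) = 107.970244 − 85.068878 = 22.901366

price(ABC put K=143.9) = 4.059092
price(NMP call K=124.78) = 22.901366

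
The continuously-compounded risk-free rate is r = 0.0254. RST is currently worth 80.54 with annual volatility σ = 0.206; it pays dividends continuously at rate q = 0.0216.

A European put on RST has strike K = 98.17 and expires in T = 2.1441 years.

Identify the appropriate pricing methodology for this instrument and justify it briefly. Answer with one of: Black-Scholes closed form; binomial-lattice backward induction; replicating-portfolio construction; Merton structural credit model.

Key observation: with RST following a GBM at constant σ and r, the European put struck at 98.17 prices in closed form — nothing here needs a stepwise model or a balance sheet.

framework: Black-Scholes closed form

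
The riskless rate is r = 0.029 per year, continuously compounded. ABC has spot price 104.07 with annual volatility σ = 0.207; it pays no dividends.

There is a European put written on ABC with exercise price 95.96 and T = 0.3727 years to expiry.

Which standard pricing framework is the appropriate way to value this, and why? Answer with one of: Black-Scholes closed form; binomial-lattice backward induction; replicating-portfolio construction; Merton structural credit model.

framework: Black-Scholes closed form

Key observation: a European-exercise option on ABC struck at 95.96 — a GBM underlying with constant parameters — admits an analytic price: the data contain no early exercise, no discrete tree, no debt structure.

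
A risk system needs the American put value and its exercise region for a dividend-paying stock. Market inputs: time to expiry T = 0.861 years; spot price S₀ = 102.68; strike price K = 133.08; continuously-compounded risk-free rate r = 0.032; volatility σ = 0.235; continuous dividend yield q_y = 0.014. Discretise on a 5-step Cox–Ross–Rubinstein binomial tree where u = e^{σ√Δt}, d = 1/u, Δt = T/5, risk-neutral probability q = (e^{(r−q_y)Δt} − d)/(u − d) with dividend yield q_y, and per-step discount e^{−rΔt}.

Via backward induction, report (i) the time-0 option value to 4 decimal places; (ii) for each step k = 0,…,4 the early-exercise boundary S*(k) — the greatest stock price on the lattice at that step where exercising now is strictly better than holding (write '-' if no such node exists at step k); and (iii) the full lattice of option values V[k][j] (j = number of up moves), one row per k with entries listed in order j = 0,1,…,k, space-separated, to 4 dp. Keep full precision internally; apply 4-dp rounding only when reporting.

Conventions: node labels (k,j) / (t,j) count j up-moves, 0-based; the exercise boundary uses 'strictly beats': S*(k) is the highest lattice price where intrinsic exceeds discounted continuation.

price = 30.7566
boundary = - 93.1396 102.6800 93.1396 102.6800
tree:
30.7566
39.9404 21.6021
48.5944 30.4000 12.7439
56.4443 39.9404 20.2872 5.0840
63.5648 48.5944 30.4000 10.0540 0.0000
70.0237 56.4443 39.9404 19.8824 0.0000 0.0000

Δt=0.17220  u=1.10243  d=0.90709  q=0.49153  discount=0.99450
step 5 (expiry): payoffs max(K−S,0) = 70.0237 56.4443 39.9404 19.8824 0.0000 0.0000
step 4: (k=4,j=0): S=69.5152, K−S=63.5648, hold=63.0009 ⇒ V=63.5648 exercise | (k=4,j=1): S=84.4856, K−S=48.5944, hold=48.0665 ⇒ V=48.5944 exercise | (k=4,j=2): S=102.6800, K−S=30.4000, hold=29.9159 ⇒ V=30.4000 exercise | (k=4,j=3): S=124.7926, K−S=8.2874, hold=10.0540 ⇒ V=10.0540 continue | (k=4,j=4): S=151.6673, K−S=0.0000, hold=0.0000 ⇒ V=0.0000 continue  boundary S*=102.6800
step 3: (k=3,j=0): S=76.6357, K−S=56.4443, hold=55.8975 ⇒ V=56.4443 exercise | (k=3,j=1): S=93.1396, K−S=39.9404, hold=39.4334 ⇒ V=39.9404 exercise | (k=3,j=2): S=113.1976, K−S=19.8824, hold=20.2872 ⇒ V=20.2872 continue | (k=3,j=3): S=137.5753, K−S=0.0000, hold=5.0840 ⇒ V=5.0840 continue  boundary S*=93.1396
step 2: (k=2,j=0): S=84.4856, K−S=48.5944, hold=48.0665 ⇒ V=48.5944 exercise | (k=2,j=1): S=102.6800, K−S=30.4000, hold=30.1138 ⇒ V=30.4000 exercise | (k=2,j=2): S=124.7926, K−S=8.2874, hold=12.7439 ⇒ V=12.7439 continue  boundary S*=102.6800
step 1: (k=1,j=0): S=93.1396, K−S=39.9404, hold=39.4334 ⇒ V=39.9404 exercise | (k=1,j=1): S=113.1976, K−S=19.8824, hold=21.6021 ⇒ V=21.6021 continue  boundary S*=93.1396
step 0: (k=0,j=0): S=102.6800, K−S=30.4000, hold=30.7566 ⇒ V=30.7566 continue  boundary S*=-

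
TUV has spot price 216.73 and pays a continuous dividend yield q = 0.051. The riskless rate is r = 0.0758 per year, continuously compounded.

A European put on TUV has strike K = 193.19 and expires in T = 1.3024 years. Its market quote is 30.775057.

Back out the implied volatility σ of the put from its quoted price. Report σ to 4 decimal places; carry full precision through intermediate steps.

At σ = 0.5109 the Black–Scholes value reproduces the quote:
σ√T = 0.5109·√1.3024 = 0.583053
d₁ = (ln(S/K) + (r−q+σ²/2)T) / (σ√T) = (ln(216.73/193.19) + (0.0758−0.051+0.5109²/2)·1.3024) / 0.583053 = (0.114978 + 0.202275) / 0.583053 = 0.544124
d₂ = d₁ − σ√T = 0.544124 − 0.583053 = -0.038929
e^{−rT} = 0.905995
e^{−qT} = 0.935736
N(−d₁) = 0.293178,  N(−d₂) = 0.515527
V = K·e^{−rT}·N(−d₂) − S·e^{−qT}·N(−d₁) = 90.232148 − 59.457091 = 30.775057 (matching the quote); vega is positive throughout, so no other σ reproduces this price

sigma = 0.5109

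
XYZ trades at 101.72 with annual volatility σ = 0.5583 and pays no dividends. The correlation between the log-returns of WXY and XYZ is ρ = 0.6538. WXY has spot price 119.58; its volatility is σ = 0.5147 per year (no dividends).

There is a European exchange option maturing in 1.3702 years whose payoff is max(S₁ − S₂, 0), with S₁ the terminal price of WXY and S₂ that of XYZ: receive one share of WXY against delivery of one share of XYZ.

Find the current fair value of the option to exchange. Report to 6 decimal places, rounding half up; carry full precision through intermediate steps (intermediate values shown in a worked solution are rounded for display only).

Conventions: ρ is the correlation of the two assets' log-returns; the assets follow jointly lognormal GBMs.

exchange price = 32.877926

σ_eff = √(σ₁² + σ₂² − 2ρσ₁σ₂) = √(0.5147² + 0.5583² − 2·0.6538·0.5147·0.5583) = 0.448182
d₁ = (ln(S₁/S₂) + (q₂ − q₁ + σ_eff²/2)T) / (σ_eff√T) = (ln(119.58/101.72) + (0.0 − 0.0 + 0.100433)·1.3702) / 0.524622 = 0.570650
d₂ = d₁ − σ_eff√T = 0.570650 − 0.524622 = 0.046029
N(d₁) = 0.715882,  N(d₂) = 0.518356
V = S₁·e^{−q₁T}·N(d₁) − S₂·e^{−q₂T}·N(d₂) = 85.605134 − 52.727209 = 32.877926
Key observation: no risk-free rate is needed — with the second asset as numeraire the exchange option is a call on the ratio S₁/S₂, and r cancels out of the value.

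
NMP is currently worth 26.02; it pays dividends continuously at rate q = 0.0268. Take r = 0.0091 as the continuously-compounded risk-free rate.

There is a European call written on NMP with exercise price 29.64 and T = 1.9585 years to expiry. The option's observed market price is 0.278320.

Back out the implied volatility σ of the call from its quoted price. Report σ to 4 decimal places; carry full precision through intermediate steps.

sigma = 0.1075

At σ = 0.1075 the Black–Scholes value reproduces the quote:
σ√T = 0.1075·√1.9585 = 0.150442
d₁ = (ln(S/K) + (r−q+σ²/2)T) / (σ√T) = (ln(26.02/29.64) + (0.0091−0.0268+0.1075²/2)·1.9585) / 0.150442 = (-0.130259 − 0.023349) / 0.150442 = -1.021044
d₂ = d₁ − σ√T = -1.021044 − 0.150442 = -1.171486
e^{−rT} = 0.982336
e^{−qT} = 0.948866
N(d₁) = 0.153617,  N(d₂) = 0.120702
V = S·e^{−qT}·N(d₁) − K·e^{−rT}·N(d₂) = 3.792720 − 3.514400 = 0.278320 (equal to the quote); since ∂V/∂σ > 0 for all σ, the implied volatility is unique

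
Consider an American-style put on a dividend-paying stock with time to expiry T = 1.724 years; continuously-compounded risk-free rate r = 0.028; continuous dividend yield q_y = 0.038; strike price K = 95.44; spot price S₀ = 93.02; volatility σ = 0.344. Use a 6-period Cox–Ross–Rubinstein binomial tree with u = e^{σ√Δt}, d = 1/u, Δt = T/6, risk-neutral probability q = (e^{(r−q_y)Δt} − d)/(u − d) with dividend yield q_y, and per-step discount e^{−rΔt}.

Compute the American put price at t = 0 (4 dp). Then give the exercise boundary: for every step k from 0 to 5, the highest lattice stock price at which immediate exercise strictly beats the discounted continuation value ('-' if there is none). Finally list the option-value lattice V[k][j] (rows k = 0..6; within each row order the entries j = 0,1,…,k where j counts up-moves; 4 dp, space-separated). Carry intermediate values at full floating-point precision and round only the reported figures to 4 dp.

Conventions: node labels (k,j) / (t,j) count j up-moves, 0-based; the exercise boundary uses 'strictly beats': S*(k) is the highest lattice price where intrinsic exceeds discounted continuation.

price = 17.6843
boundary = - - - 53.4971 64.3298 53.4971
tree:
17.6843
24.4394 9.6236
32.6733 14.6660 3.5418
41.9429 21.7642 6.1250 0.4010
50.9515 31.1102 10.5628 0.7301 0.0000
58.4431 41.9429 18.1592 1.3292 0.0000 0.0000
64.6731 50.9515 31.1102 2.4200 0.0000 0.0000 0.0000

params: Δt=0.28733 u=1.20249 d=0.83161 q=0.44630 e^(-rΔt)=0.99199
t_6 payoffs: 64.6731 50.9515 31.1102 2.4200 0.0000 0.0000 0.0000
t_5: node(5,0) S=36.9969 payoff=58.4431 vs cont=58.0801 → 58.4431 [stop]  node(5,1) S=53.4971 payoff=41.9429 vs cont=41.7591 → 41.9429 [stop]  node(5,2) S=77.3560 payoff=18.0840 vs cont=18.1592 → 18.1592 [wait]  node(5,3) S=111.8558 payoff=0.0000 vs cont=1.3292 → 1.3292 [wait]  node(5,4) S=161.7420 payoff=0.0000 vs cont=0.0000 → 0.0000 [wait]  node(5,5) S=233.8768 payoff=0.0000 vs cont=0.0000 → 0.0000 [wait]  ⇒ S*(5)=53.4971
t_4: node(4,0) S=44.4885 payoff=50.9515 vs cont=50.6699 → 50.9515 [stop]  node(4,1) S=64.3298 payoff=31.1102 vs cont=31.0774 → 31.1102 [stop]  node(4,2) S=93.0200 payoff=2.4200 vs cont=10.5628 → 10.5628 [wait]  node(4,3) S=134.5057 payoff=0.0000 vs cont=0.7301 → 0.7301 [wait]  node(4,4) S=194.4934 payoff=0.0000 vs cont=0.0000 → 0.0000 [wait]  ⇒ S*(4)=64.3298
t_3: node(3,0) S=53.4971 payoff=41.9429 vs cont=41.7591 → 41.9429 [stop]  node(3,1) S=77.3560 payoff=18.0840 vs cont=21.7642 → 21.7642 [wait]  node(3,2) S=111.8558 payoff=0.0000 vs cont=6.1250 → 6.1250 [wait]  node(3,3) S=161.7420 payoff=0.0000 vs cont=0.4010 → 0.4010 [wait]  ⇒ S*(3)=53.4971
t_2: node(2,0) S=64.3298 payoff=31.1102 vs cont=32.6733 → 32.6733 [wait]  node(2,1) S=93.0200 payoff=2.4200 vs cont=14.6660 → 14.6660 [wait]  node(2,2) S=134.5057 payoff=0.0000 vs cont=3.5418 → 3.5418 [wait]  ⇒ S*(2)=-
t_1: node(1,0) S=77.3560 payoff=18.0840 vs cont=24.4394 → 24.4394 [wait]  node(1,1) S=111.8558 payoff=0.0000 vs cont=9.6236 → 9.6236 [wait]  ⇒ S*(1)=-
t_0: node(0,0) S=93.0200 payoff=2.4200 vs cont=17.6843 → 17.6843 [wait]  ⇒ S*(0)=-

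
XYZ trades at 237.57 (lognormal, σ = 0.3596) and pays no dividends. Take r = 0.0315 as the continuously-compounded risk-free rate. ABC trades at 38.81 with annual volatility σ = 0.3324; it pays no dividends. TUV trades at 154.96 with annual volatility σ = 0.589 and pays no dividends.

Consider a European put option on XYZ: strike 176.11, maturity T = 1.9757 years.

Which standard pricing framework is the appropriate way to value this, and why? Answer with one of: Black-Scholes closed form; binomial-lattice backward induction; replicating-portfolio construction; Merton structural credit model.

Key observation: everything needed for the exact continuous-time valuation of the European put on XYZ (strike 176.11) is given, and no feature rules the closed form out.

framework: Black-Scholes closed form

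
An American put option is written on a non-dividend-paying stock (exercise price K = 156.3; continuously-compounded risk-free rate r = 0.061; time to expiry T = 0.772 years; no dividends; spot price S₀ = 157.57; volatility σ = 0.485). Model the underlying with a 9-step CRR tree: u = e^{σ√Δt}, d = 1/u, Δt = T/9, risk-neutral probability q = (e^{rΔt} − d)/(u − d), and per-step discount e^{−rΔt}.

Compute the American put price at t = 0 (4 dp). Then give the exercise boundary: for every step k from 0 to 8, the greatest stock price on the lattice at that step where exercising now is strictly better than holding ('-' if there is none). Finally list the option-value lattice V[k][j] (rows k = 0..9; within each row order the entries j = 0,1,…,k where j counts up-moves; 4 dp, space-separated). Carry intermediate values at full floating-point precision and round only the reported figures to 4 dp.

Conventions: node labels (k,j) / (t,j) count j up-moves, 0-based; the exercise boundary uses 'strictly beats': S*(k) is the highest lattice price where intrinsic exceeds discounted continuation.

Δt=0.08578, u=1.15263, d=0.86758, q=0.48295, disc=e^(-rΔt)=0.99478
k=9 terminal: V=max(K-S,0) → 112.4201 98.0032 78.8495 53.4027 19.5952 0.0000 0.0000 0.0000 0.0000 0.0000
k=8: j=0 S=50.5772 intr=105.7228 cont=104.9071 V=105.7228[EX]; j=1 S=67.1946 intr=89.1054 cont=88.2897 V=89.1054[EX]; j=2 S=89.2718 intr=67.0282 cont=66.2125 V=67.0282[EX]; j=3 S=118.6025 intr=37.6975 cont=36.8818 V=37.6975[EX]; j=4 S=157.5700 intr=0.0000 cont=10.0788 V=10.0788[hold]; j=5 S=209.3405 intr=0.0000 cont=0.0000 V=0.0000[hold]; j=6 S=278.1204 intr=0.0000 cont=0.0000 V=0.0000[hold]; j=7 S=369.4983 intr=0.0000 cont=0.0000 V=0.0000[hold]; j=8 S=490.8989 intr=0.0000 cont=0.0000 V=0.0000[hold]  S*(8)=118.6025
k=7: j=0 S=58.2968 intr=98.0032 cont=97.1875 V=98.0032[EX]; j=1 S=77.4505 intr=78.8495 cont=78.0338 V=78.8495[EX]; j=2 S=102.8973 intr=53.4027 cont=52.5870 V=53.4027[EX]; j=3 S=136.7048 intr=19.5952 cont=24.2318 V=24.2318[hold]; j=4 S=181.6199 intr=0.0000 cont=5.1840 V=5.1840[hold]; j=5 S=241.2920 intr=0.0000 cont=0.0000 V=0.0000[hold]; j=6 S=320.5698 intr=0.0000 cont=0.0000 V=0.0000[hold]; j=7 S=425.8947 intr=0.0000 cont=0.0000 V=0.0000[hold]  S*(7)=102.8973
k=6: j=0 S=67.1946 intr=89.1054 cont=88.2897 V=89.1054[EX]; j=1 S=89.2718 intr=67.0282 cont=66.2125 V=67.0282[EX]; j=2 S=118.6025 intr=37.6975 cont=39.1094 V=39.1094[hold]; j=3 S=157.5700 intr=0.0000 cont=14.9542 V=14.9542[hold]; j=4 S=209.3405 intr=0.0000 cont=2.6664 V=2.6664[hold]; j=5 S=278.1204 intr=0.0000 cont=0.0000 V=0.0000[hold]; j=6 S=369.4983 intr=0.0000 cont=0.0000 V=0.0000[hold]  S*(6)=89.2718
k=5: j=0 S=77.4505 intr=78.8495 cont=78.0338 V=78.8495[EX]; j=1 S=102.8973 intr=53.4027 cont=53.2653 V=53.4027[EX]; j=2 S=136.7048 intr=19.5952 cont=27.3003 V=27.3003[hold]; j=3 S=181.6199 intr=0.0000 cont=8.9727 V=8.9727[hold]; j=4 S=241.2920 intr=0.0000 cont=1.3715 V=1.3715[hold]; j=5 S=320.5698 intr=0.0000 cont=0.0000 V=0.0000[hold]  S*(5)=102.8973
k=4: j=0 S=89.2718 intr=67.0282 cont=66.2125 V=67.0282[EX]; j=1 S=118.6025 intr=37.6975 cont=40.5836 V=40.5836[hold]; j=2 S=157.5700 intr=0.0000 cont=18.3527 V=18.3527[hold]; j=3 S=209.3405 intr=0.0000 cont=5.2740 V=5.2740[hold]; j=4 S=278.1204 intr=0.0000 cont=0.7054 V=0.7054[hold]  S*(4)=89.2718
k=3: j=0 S=102.8973 intr=53.4027 cont=53.9735 V=53.9735[hold]; j=1 S=136.7048 intr=19.5952 cont=29.6913 V=29.6913[hold]; j=2 S=181.6199 intr=0.0000 cont=11.9735 V=11.9735[hold]; j=3 S=241.2920 intr=0.0000 cont=3.0516 V=3.0516[hold]  S*(3)=-
k=2: j=0 S=118.6025 intr=37.6975 cont=42.0259 V=42.0259[hold]; j=1 S=157.5700 intr=0.0000 cont=21.0242 V=21.0242[hold]; j=2 S=209.3405 intr=0.0000 cont=7.6246 V=7.6246[hold]  S*(2)=-
k=1: j=0 S=136.7048 intr=19.5952 cont=31.7167 V=31.7167[hold]; j=1 S=181.6199 intr=0.0000 cont=14.4769 V=14.4769[hold]  S*(1)=-
k=0: j=0 S=157.5700 intr=0.0000 cont=23.2686 V=23.2686[hold]  S*(0)=-

price = 23.2686
boundary = - - - - 89.2718 102.8973 89.2718 102.8973 118.6025
tree:
23.2686
31.7167 14.4769
42.0259 21.0242 7.6246
53.9735 29.6913 11.9735 3.0516
67.0282 40.5836 18.3527 5.2740 0.7054
78.8495 53.4027 27.3003 8.9727 1.3715 0.0000
89.1054 67.0282 39.1094 14.9542 2.6664 0.0000 0.0000
98.0032 78.8495 53.4027 24.2318 5.1840 0.0000 0.0000 0.0000
105.7228 89.1054 67.0282 37.6975 10.0788 0.0000 0.0000 0.0000 0.0000
112.4201 98.0032 78.8495 53.4027 19.5952 0.0000 0.0000 0.0000 0.0000 0.0000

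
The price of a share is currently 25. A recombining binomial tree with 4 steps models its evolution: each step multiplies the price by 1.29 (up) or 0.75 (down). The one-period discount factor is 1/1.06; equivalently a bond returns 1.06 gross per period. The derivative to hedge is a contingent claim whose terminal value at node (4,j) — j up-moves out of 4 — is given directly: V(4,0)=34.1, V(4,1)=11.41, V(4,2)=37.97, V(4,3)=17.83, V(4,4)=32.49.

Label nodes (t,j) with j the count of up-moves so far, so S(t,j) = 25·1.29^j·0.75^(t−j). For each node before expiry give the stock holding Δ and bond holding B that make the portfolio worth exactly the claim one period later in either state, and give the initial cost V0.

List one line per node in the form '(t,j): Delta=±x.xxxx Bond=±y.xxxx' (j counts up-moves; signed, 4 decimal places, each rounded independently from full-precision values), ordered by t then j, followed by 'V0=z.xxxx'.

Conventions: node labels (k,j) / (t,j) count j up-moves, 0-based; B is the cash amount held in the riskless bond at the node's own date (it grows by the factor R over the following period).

(0,0): Delta=0.0521 Bond=19.3265
(1,0): Delta=0.1965 Bond=17.7792
(1,1): Delta=-0.0102 Bond=22.4943
(2,0): Delta=0.6936 Bond=11.8547
(2,1): Delta=-0.0180 Bond=24.0331
(2,2): Delta=-0.0068 Bond=23.7037
(3,0): Delta=-3.9840 Bond=61.8999
(3,1): Delta=2.7113 Bond=-24.0367
(3,2): Delta=-1.1953 Bond=62.2096
(3,3): Delta=0.5059 Bond=-2.3878
V0=20.6286

The replicating-portfolio and risk-neutral prices coincide; use p* = (1.06−0.75)/(1.29−0.75) = 0.5741 for the latter.
Payoffs at expiry: V(4,0)=34.1000, V(4,1)=11.4100, V(4,2)=37.9700, V(4,3)=17.8300, V(4,4)=32.4900
Node (3,0) S=10.5469: V=(p*·11.4100+(1−p*)·34.1000)/1.06=19.8814; Δ=(11.4100−34.1000)/(13.6055−7.9102)=-3.9840; B=V−Δ·S=61.8999
Node (3,1) S=18.1406: V=(p*·37.9700+(1−p*)·11.4100)/1.06=25.1485; Δ=(37.9700−11.4100)/(23.4014−13.6055)=2.7113; B=V−Δ·S=-24.0367
Node (3,2) S=31.2019: V=(p*·17.8300+(1−p*)·37.9700)/1.06=24.9133; Δ=(17.8300−37.9700)/(40.2504−23.4014)=-1.1953; B=V−Δ·S=62.2096
Node (3,3) S=53.6672: V=(p*·32.4900+(1−p*)·17.8300)/1.06=24.7603; Δ=(32.4900−17.8300)/(69.2307−40.2504)=0.5059; B=V−Δ·S=-2.3878
Node (2,0) S=14.0625: V=(p*·25.1485+(1−p*)·19.8814)/1.06=21.6086; Δ=(25.1485−19.8814)/(18.1406−10.5469)=0.6936; B=V−Δ·S=11.8547
Node (2,1) S=24.1875: V=(p*·24.9133+(1−p*)·25.1485)/1.06=23.5976; Δ=(24.9133−25.1485)/(31.2019−18.1406)=-0.0180; B=V−Δ·S=24.0331
Node (2,2) S=41.6025: V=(p*·24.7603+(1−p*)·24.9133)/1.06=23.4203; Δ=(24.7603−24.9133)/(53.6672−31.2019)=-0.0068; B=V−Δ·S=23.7037
Node (1,0) S=18.7500: V=(p*·23.5976+(1−p*)·21.6086)/1.06=21.4627; Δ=(23.5976−21.6086)/(24.1875−14.0625)=0.1965; B=V−Δ·S=17.7792
Node (1,1) S=32.2500: V=(p*·23.4203+(1−p*)·23.5976)/1.06=22.1659; Δ=(23.4203−23.5976)/(41.6025−24.1875)=-0.0102; B=V−Δ·S=22.4943
Node (0,0) S=25.0000: V=(p*·22.1659+(1−p*)·21.4627)/1.06=20.6286; Δ=(22.1659−21.4627)/(32.2500−18.7500)=0.0521; B=V−Δ·S=19.3265
As a check, the time-0 holding Δ(0,0)·S0 + B(0,0) comes to 20.6286 — exactly V0.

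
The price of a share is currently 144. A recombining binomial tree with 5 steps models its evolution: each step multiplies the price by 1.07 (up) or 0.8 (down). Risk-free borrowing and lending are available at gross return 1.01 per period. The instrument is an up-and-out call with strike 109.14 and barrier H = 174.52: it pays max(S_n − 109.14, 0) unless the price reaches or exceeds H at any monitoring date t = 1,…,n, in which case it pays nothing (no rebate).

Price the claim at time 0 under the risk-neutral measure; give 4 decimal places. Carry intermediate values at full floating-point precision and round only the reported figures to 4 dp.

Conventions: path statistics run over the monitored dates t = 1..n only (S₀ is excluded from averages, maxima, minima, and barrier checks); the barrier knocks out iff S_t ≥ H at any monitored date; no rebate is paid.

price = 10.4658

Under the martingale measure an up-move has probability p* = 0.7778; value the claim as the probability-weighted average of per-path payoffs, discounted 5 periods at R = 1.01.
Enumerate all 2^5 = 32 price paths (U = up ×1.07, D = down ×0.8); each path with k up-moves has probability p*^k·(1−p*)^(5−k).
DDDDD: M=115.2000, payoff=0.0000, prob=0.000542
UDDDD: M=154.0800, payoff=0.0000, prob=0.001897
DUDDD: M=123.2640, payoff=0.0000, prob=0.001897
UUDDD: M=164.8656, payoff=0.0000, prob=0.006639
DDUDD: M=115.2000, payoff=0.0000, prob=0.001897
UDUDD: M=154.0800, payoff=0.0000, prob=0.006639
DUUDD: M=131.8925, payoff=0.0000, prob=0.006639
UUUDD: M=176.4062, payoff=0.0000, prob=0.023235
DDDUD: M=115.2000, payoff=0.0000, prob=0.001897
UDDUD: M=154.0800, payoff=0.0000, prob=0.006639
DUDUD: M=123.2640, payoff=0.0000, prob=0.006639
UUDUD: M=164.8656, payoff=3.7600, prob=0.023235
DDUUD: M=115.2000, payoff=0.0000, prob=0.006639
UDUUD: M=154.0800, payoff=3.7600, prob=0.023235
DUUUD: M=141.1250, payoff=3.7600, prob=0.023235
UUUUD: M=188.7546, payoff=0.0000, prob=0.081322
DDDDU: M=115.2000, payoff=0.0000, prob=0.001897
UDDDU: M=154.0800, payoff=0.0000, prob=0.006639
DUDDU: M=123.2640, payoff=0.0000, prob=0.006639
UUDDU: M=164.8656, payoff=3.7600, prob=0.023235
DDUDU: M=115.2000, payoff=0.0000, prob=0.006639
UDUDU: M=154.0800, payoff=3.7600, prob=0.023235
DUUDU: M=131.8925, payoff=3.7600, prob=0.023235
UUUDU: M=176.4062, payoff=0.0000, prob=0.081322
DDDUU: M=115.2000, payoff=0.0000, prob=0.006639
UDDUU: M=154.0800, payoff=3.7600, prob=0.023235
DUDUU: M=123.2640, payoff=3.7600, prob=0.023235
UUDUU: M=164.8656, payoff=41.8637, prob=0.081322
DDUUU: M=115.2000, payoff=3.7600, prob=0.023235
UDUUU: M=154.0800, payoff=41.8637, prob=0.081322
DUUUU: M=151.0037, payoff=41.8637, prob=0.081322
UUUUU: M=201.9674, payoff=0.0000, prob=0.284628
Price = Σ prob·payoff / R^5 = 10.999619 / 1.051010 = 10.4658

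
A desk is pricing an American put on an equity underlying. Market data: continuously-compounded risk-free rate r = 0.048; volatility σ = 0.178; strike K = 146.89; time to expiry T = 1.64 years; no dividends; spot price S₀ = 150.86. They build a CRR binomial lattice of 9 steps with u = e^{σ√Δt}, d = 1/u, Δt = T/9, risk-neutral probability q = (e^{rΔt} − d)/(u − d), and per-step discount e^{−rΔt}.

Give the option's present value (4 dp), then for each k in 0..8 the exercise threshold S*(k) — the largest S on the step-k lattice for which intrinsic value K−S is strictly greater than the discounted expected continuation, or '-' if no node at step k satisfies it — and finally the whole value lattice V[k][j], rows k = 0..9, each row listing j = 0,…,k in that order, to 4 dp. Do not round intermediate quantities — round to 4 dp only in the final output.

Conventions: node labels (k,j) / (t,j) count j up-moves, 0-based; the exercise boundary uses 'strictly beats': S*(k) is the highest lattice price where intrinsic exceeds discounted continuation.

params: Δt=0.18222 u=1.07895 d=0.92683 q=0.53877 e^(-rΔt)=0.99129
t_9 payoffs: 70.7557 58.2604 43.7143 26.7808 7.0682 0.0000 0.0000 0.0000 0.0000 0.0000
t_8: node(8,0) S=82.1447 payoff=64.7453 vs cont=63.4661 → 64.7453 [stop]  node(8,1) S=95.6265 payoff=51.2635 vs cont=49.9843 → 51.2635 [stop]  node(8,2) S=111.3209 payoff=35.5691 vs cont=34.2899 → 35.5691 [stop]  node(8,3) S=129.5912 payoff=17.2988 vs cont=16.0196 → 17.2988 [stop]  node(8,4) S=150.8600 payoff=0.0000 vs cont=3.2317 → 3.2317 [wait]  node(8,5) S=175.6195 payoff=0.0000 vs cont=0.0000 → 0.0000 [wait]  node(8,6) S=204.4426 payoff=0.0000 vs cont=0.0000 → 0.0000 [wait]  node(8,7) S=237.9962 payoff=0.0000 vs cont=0.0000 → 0.0000 [wait]  node(8,8) S=277.0567 payoff=0.0000 vs cont=0.0000 → 0.0000 [wait]  ⇒ S*(8)=129.5912
t_7: node(7,0) S=88.6296 payoff=58.2604 vs cont=56.9812 → 58.2604 [stop]  node(7,1) S=103.1757 payoff=43.7143 vs cont=42.4351 → 43.7143 [stop]  node(7,2) S=120.1092 payoff=26.7808 vs cont=25.5016 → 26.7808 [stop]  node(7,3) S=139.8218 payoff=7.0682 vs cont=9.6353 → 9.6353 [wait]  node(7,4) S=162.7696 payoff=0.0000 vs cont=1.4776 → 1.4776 [wait]  node(7,5) S=189.4838 payoff=0.0000 vs cont=0.0000 → 0.0000 [wait]  node(7,6) S=220.5823 payoff=0.0000 vs cont=0.0000 → 0.0000 [wait]  node(7,7) S=256.7848 payoff=0.0000 vs cont=0.0000 → 0.0000 [wait]  ⇒ S*(7)=120.1092
t_6: node(6,0) S=95.6265 payoff=51.2635 vs cont=49.9843 → 51.2635 [stop]  node(6,1) S=111.3209 payoff=35.5691 vs cont=34.2899 → 35.5691 [stop]  node(6,2) S=129.5912 payoff=17.2988 vs cont=17.3906 → 17.3906 [wait]  node(6,3) S=150.8600 payoff=0.0000 vs cont=5.1946 → 5.1946 [wait]  node(6,4) S=175.6195 payoff=0.0000 vs cont=0.6756 → 0.6756 [wait]  node(6,5) S=204.4426 payoff=0.0000 vs cont=0.0000 → 0.0000 [wait]  node(6,6) S=237.9962 payoff=0.0000 vs cont=0.0000 → 0.0000 [wait]  ⇒ S*(6)=111.3209
t_5: node(5,0) S=103.1757 payoff=43.7143 vs cont=42.4351 → 43.7143 [stop]  node(5,1) S=120.1092 payoff=26.7808 vs cont=25.5507 → 26.7808 [stop]  node(5,2) S=139.8218 payoff=7.0682 vs cont=10.7256 → 10.7256 [wait]  node(5,3) S=162.7696 payoff=0.0000 vs cont=2.7359 → 2.7359 [wait]  node(5,4) S=189.4838 payoff=0.0000 vs cont=0.3089 → 0.3089 [wait]  node(5,5) S=220.5823 payoff=0.0000 vs cont=0.0000 → 0.0000 [wait]  ⇒ S*(5)=120.1092
t_4: node(4,0) S=111.3209 payoff=35.5691 vs cont=34.2899 → 35.5691 [stop]  node(4,1) S=129.5912 payoff=17.2988 vs cont=17.9729 → 17.9729 [wait]  node(4,2) S=150.8600 payoff=0.0000 vs cont=6.3651 → 6.3651 [wait]  node(4,3) S=175.6195 payoff=0.0000 vs cont=1.4158 → 1.4158 [wait]  node(4,4) S=204.4426 payoff=0.0000 vs cont=0.1412 → 0.1412 [wait]  ⇒ S*(4)=111.3209
t_3: node(3,0) S=120.1092 payoff=26.7808 vs cont=25.8617 → 26.7808 [stop]  node(3,1) S=139.8218 payoff=7.0682 vs cont=11.6169 → 11.6169 [wait]  node(3,2) S=162.7696 payoff=0.0000 vs cont=3.6664 → 3.6664 [wait]  node(3,3) S=189.4838 payoff=0.0000 vs cont=0.7228 → 0.7228 [wait]  ⇒ S*(3)=120.1092
t_2: node(2,0) S=129.5912 payoff=17.2988 vs cont=18.4490 → 18.4490 [wait]  node(2,1) S=150.8600 payoff=0.0000 vs cont=7.2696 → 7.2696 [wait]  node(2,2) S=175.6195 payoff=0.0000 vs cont=2.0624 → 2.0624 [wait]  ⇒ S*(2)=-
t_1: node(1,0) S=139.8218 payoff=7.0682 vs cont=12.3177 → 12.3177 [wait]  node(1,1) S=162.7696 payoff=0.0000 vs cont=4.4252 → 4.4252 [wait]  ⇒ S*(1)=-
t_0: node(0,0) S=150.8600 payoff=0.0000 vs cont=7.9953 → 7.9953 [wait]  ⇒ S*(0)=-

price = 7.9953
boundary = - - - 120.1092 111.3209 120.1092 111.3209 120.1092 129.5912
tree:
7.9953
12.3177 4.4252
18.4490 7.2696 2.0624
26.7808 11.6169 3.6664 0.7228
35.5691 17.9729 6.3651 1.4158 0.1412
43.7143 26.7808 10.7256 2.7359 0.3089 0.0000
51.2635 35.5691 17.3906 5.1946 0.6756 0.0000 0.0000
58.2604 43.7143 26.7808 9.6353 1.4776 0.0000 0.0000 0.0000
64.7453 51.2635 35.5691 17.2988 3.2317 0.0000 0.0000 0.0000 0.0000
70.7557 58.2604 43.7143 26.7808 7.0682 0.0000 0.0000 0.0000 0.0000 0.0000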